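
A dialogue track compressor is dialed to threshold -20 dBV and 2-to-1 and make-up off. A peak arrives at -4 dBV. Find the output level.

-12 dBV

Overshoot: -4 − (-20) = 16 dB.
At 2:1 the overshoot is divided by 2, leaving 8 dB above threshold.
So the level is -20 + 8 = -12 dBV.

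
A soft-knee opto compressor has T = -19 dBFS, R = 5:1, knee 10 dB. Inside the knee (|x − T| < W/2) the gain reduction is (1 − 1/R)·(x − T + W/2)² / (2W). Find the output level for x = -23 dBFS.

x − T + W/2 = -23 − (-19) + 5 = 1.
GR = (1 − 1/5) × 1² / 20 = 0.8 × 1 / 20 = 0.04 dB.
Output = -23 − 0.04 = -23.04 dBFS.

-23.04 dBFS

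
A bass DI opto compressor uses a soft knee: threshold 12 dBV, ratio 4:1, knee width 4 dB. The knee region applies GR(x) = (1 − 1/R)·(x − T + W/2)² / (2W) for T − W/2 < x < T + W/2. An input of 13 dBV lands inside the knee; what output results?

12.15625 dBV

x − T + W/2 = 13 − 12 + 2 = 3.
GR = (1 − 1/4) × 3² / 8 = 0.75 × 9 / 8 = 0.84375 dB.
Output = 13 − 0.84375 = 12.15625 dBV.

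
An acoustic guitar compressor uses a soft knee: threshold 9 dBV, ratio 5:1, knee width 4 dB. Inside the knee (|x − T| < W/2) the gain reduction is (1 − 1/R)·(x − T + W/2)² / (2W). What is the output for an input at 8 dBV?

7.9 dBV

x − T + W/2 = 8 − 9 + 2 = 1.
GR = (1 − 1/5) × 1² / 8 = 0.8 × 1 / 8 = 0.1 dB.
Output = 8 − 0.1 = 7.9 dBV.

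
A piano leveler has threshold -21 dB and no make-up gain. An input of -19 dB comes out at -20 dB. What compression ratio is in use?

Input overshoot = -19 − (-21) = 2 dB; output overshoot = -20 − (-21) = 1 dB.
Ratio = 2 / 1 = 2.

2:1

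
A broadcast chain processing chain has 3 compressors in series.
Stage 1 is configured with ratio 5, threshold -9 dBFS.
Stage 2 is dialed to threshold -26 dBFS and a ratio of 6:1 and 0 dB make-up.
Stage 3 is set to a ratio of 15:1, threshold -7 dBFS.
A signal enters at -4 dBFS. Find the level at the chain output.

-23 dBFS

Stage 1: -4 dBFS is 5 dB over -9 dBFS; at 5:1 that becomes 1 dB over, giving -8 dBFS.
Stage 2: overshoot 18 dB → 18/6 = 3 dB → -23 dBFS.
Stage 3: -23 dBFS is at or below the -7 dBFS threshold — no compression; output -23 dBFS.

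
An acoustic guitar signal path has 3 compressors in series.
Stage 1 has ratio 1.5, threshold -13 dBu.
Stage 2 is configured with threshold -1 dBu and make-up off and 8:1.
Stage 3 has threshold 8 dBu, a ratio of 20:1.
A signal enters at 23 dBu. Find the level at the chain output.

Stage 1: 23 dBu is 36 dB over -13 dBu; at 1.5:1 that becomes 24 dB over, giving 11 dBu.
Stage 2: 12 dB above -1 dBu, reduced 8:1 to 1.5 dB above → 0.5 dBu.
Stage 3: 0.5 dBu ≤ 8 dBu, so stage 3 doesn't engage; output 0.5 dBu.

0.5 dBu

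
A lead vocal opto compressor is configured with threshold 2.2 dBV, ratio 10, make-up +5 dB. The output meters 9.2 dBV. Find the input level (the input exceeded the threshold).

Before make-up, the level was 9.2 − 5 = 4.2 dBV.
That's 2 dB above the 2.2 dBV threshold.
Input overshoot = R × output overshoot = 20 dB → input = 2.2 + 20 = 22.2 dBV.

22.2 dBV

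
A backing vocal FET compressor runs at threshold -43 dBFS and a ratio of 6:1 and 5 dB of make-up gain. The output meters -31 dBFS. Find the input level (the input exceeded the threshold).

-1 dBFS

Remove make-up: -31 − 5 = -36 dBFS.
Post-compression overshoot = -36 − (-43) = 7 dB.
Before 6:1 compression the overshoot was 7 × 6 = 42 dB, so input = -43 + 42 = -1 dBFS.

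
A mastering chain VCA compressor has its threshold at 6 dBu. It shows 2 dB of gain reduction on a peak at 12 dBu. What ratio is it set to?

Input overshoot = 12 − 6 = 6 dB.
Output overshoot = 6 − 2 = 4 dB.
Ratio = input overshoot / output overshoot = 6 / 4 = 1.5.

1.5:1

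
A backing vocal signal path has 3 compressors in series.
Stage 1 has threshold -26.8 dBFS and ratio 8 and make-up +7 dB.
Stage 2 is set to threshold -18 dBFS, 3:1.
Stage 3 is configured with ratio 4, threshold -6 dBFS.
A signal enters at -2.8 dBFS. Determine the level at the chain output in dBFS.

Stage 1: overshoot 24 dB → 24/8 = 3 dB → -23.8 dBFS; +7 dB make-up → -16.8 dBFS.
Stage 2: -16.8 dBFS is 1.2 dB over -18 dBFS; at 3:1 that becomes 0.4 dB over, giving -17.6 dBFS.
Stage 3: -17.6 dBFS ≤ -6 dBFS, so stage 3 doesn't engage; output -17.6 dBFS.

-17.6 dBFS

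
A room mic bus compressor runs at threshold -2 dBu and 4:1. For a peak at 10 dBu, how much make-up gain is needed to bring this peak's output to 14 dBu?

13 dB

Without make-up, output = threshold + overshoot/4 = -2 + 3 = 1 dBu.
Gap to target: 13 dB.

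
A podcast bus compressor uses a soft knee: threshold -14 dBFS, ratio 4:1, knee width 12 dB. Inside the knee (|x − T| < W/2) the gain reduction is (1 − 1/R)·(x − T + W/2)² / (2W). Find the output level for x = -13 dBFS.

-14.53125 dBFS

x − T + W/2 = -13 − (-14) + 6 = 7.
GR = (1 − 1/4) × 7² / 24 = 0.75 × 49 / 24 = 1.53125 dB.
Output = -13 − 1.53125 = -14.53125 dBFS.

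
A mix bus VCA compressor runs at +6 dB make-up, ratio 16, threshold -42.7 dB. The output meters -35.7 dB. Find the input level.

-26.7 dB

Stripping the +6 dB make-up gives -41.7 dB at the gain stage.
The compressed level sits -41.7 − (-42.7) = 1 dB over threshold.
Before 16:1 compression the overshoot was 1 × 16 = 16 dB, so input = -42.7 + 16 = -26.7 dB.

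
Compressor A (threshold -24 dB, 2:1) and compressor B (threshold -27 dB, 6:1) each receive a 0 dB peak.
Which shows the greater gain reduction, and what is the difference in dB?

A: 24 dB over, compressed to 12 dB over, so 12 dB of GR.
B: 27 dB over, compressed to 4.5 dB over, so 22.5 dB of GR.
B applies 10.5 dB more gain reduction.

B, by 10.5 dB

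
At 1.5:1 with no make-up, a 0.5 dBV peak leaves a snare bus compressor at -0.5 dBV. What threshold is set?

-2.5 dBV

Input is 3 dB above T (since output overshoot × R = input overshoot: (-0.5 − T)·1.5 = 0.5 − T gives T = -2.5 dBV).
Check: -2.5 + (0.5 − (-2.5))/1.5 = -2.5 + 2 = -0.5 dBV. ✓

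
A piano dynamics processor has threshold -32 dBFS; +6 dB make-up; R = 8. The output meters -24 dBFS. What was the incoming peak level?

Before make-up, the level was -24 − 6 = -30 dBFS.
That's 2 dB above the -32 dBFS threshold.
Before 8:1 compression the overshoot was 2 × 8 = 16 dB, so input = -32 + 16 = -16 dBFS.

-16 dBFS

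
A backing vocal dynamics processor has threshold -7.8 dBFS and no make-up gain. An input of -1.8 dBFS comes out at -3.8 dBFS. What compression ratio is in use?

1.5:1

Input overshoot = -1.8 − (-7.8) = 6 dB; output overshoot = -3.8 − (-7.8) = 4 dB.
Ratio = 6 / 4 = 1.5.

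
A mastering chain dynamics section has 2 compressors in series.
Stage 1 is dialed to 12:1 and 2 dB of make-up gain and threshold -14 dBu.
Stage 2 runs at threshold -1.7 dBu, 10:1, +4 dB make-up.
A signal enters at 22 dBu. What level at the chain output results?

Stage 1: overshoot 36 dB → 36/12 = 3 dB → -11 dBu; +2 dB make-up → -9 dBu.
Stage 2: -9 dBu ≤ -1.7 dBu, so stage 2 doesn't engage; make-up brings it to -5 dBu.

-5 dBu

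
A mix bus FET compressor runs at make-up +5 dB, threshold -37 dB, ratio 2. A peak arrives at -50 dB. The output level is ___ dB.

-50 dB is 13 dB below the -37 dB threshold, so no gain reduction is applied.
Make-up gain adds 5 dB: -50 + 5 = -45 dB.

-45 dB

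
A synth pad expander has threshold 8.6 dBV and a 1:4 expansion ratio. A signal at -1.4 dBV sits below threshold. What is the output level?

-31.4 dBV

Below threshold, a 1:4 expander applies gain = (4−1)×(T − x) of attenuation.
(4−1) × 10 = 30 dB, so output = -1.4 − 30 = -31.4 dBV.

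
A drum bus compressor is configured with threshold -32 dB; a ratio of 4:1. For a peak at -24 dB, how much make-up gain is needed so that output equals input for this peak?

6 dB

Without make-up, output = threshold + overshoot/4 = -32 + 2 = -30 dB.
Gap to target: 6 dB.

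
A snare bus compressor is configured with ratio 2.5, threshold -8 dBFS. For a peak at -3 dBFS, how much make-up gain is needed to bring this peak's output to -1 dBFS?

Overshoot 5 dB → 5/2.5 = 2 dB after compression, so the compressed level is -8 + 2 = -6 dBFS.
Make-up = target − compressed = -1 − (-6) = 5 dB.

5 dB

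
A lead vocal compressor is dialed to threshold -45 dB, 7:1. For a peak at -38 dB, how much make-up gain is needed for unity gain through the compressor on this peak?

6 dB

Without make-up, output = threshold + overshoot/7 = -45 + 1 = -44 dB.
Gap to target: 6 dB.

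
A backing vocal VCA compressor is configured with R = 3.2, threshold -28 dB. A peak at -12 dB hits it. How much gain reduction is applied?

11 dB

The signal is 16 dB above threshold.
At 3.2:1, output sits 16/3.2 = 5 dB above threshold.
GR = overshoot in − overshoot out = 16 − 5 = 11 dB.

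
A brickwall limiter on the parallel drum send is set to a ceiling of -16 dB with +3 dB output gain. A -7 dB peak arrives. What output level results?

At ∞:1, everything above -16 dB is held at the ceiling.
Output gain then adds 3 dB: -16 + 3 = -13 dB.

-13 dB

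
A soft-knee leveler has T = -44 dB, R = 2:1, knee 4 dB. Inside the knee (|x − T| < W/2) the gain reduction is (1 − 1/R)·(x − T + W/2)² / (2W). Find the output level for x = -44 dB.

x − T + W/2 = -44 − (-44) + 2 = 2.
GR = (1 − 1/2) × 2² / 8 = 0.5 × 4 / 8 = 0.25 dB.
Output = -44 − 0.25 = -44.25 dB.

-44.25 dB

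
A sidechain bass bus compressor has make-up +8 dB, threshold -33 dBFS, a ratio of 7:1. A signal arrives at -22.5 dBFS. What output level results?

Overshoot: -22.5 − (-33) = 10.5 dB.
The 10.5 dB excess becomes 1.5 dB after 7:1 reduction.
Output = -33 + 1.5 = -31.5 dBFS; make-up adds 8 dB, giving -23.5 dBFS.

-23.5 dBFS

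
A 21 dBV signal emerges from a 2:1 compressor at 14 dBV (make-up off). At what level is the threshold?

7 dBV

Let T be the threshold. Output overshoot = (input overshoot)/R, so 14 − T = (21 − T)/2.
2·(14 − T) = 21 − T → 1·T = 28 − 21 = 7.
T = 7/1 = 7 dBV.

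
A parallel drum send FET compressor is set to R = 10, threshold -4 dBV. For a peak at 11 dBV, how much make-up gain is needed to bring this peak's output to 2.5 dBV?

Without make-up, output = threshold + overshoot/10 = -4 + 1.5 = -2.5 dBV.
Gap to target: 5 dB.

5 dB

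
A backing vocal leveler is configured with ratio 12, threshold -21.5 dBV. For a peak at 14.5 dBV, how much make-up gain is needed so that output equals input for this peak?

Without make-up, output = threshold + overshoot/12 = -21.5 + 3 = -18.5 dBV.
Gap to target: 33 dB.

33 dB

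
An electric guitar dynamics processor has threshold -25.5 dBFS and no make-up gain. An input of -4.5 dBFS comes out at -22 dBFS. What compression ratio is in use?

Input overshoot = -4.5 − (-25.5) = 21 dB; output overshoot = -22 − (-25.5) = 3.5 dB.
Ratio = 21 / 3.5 = 6.

6:1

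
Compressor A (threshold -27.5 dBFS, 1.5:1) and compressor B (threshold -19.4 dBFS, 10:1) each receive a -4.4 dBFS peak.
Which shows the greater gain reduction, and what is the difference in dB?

A: overshoot 23.1 dB → output overshoot 15.4 dB → GR 7.7 dB.
B: overshoot 15 dB → output overshoot 1.5 dB → GR 13.5 dB.
Difference: 5.8 dB in favour of B.

B, by 5.8 dB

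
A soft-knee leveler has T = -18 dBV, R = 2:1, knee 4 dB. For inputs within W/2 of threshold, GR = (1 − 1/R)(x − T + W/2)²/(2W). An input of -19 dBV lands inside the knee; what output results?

x − T + W/2 = -19 − (-18) + 2 = 1.
GR = (1 − 1/2) × 1² / 8 = 0.5 × 1 / 8 = 0.0625 dB.
Output = -19 − 0.0625 = -19.0625 dBV.

-19.0625 dBV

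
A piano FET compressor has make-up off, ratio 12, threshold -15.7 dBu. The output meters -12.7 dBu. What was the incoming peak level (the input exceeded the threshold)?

The compressed level sits -12.7 − (-15.7) = 3 dB over threshold.
Input overshoot = R × output overshoot = 36 dB → input = -15.7 + 36 = 20.3 dBu.

20.3 dBu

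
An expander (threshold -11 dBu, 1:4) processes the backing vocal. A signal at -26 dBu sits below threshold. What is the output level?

Below threshold, a 1:4 expander applies gain = (4−1)×(T − x) of attenuation.
(4−1) × 15 = 45 dB, so output = -26 − 45 = -71 dBu.

-71 dBu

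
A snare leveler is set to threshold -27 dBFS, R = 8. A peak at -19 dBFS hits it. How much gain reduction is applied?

7 dB

The signal is 8 dB above threshold.
A 8:1 ratio leaves 1 dB of that excess.
Gain reduction = 8 − 1 = 7 dB.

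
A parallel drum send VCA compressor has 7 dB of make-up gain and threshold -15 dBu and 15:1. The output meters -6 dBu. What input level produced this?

15 dBu

Remove make-up: -6 − 7 = -13 dBu.
Post-compression overshoot = -13 − (-15) = 2 dB.
Input overshoot = R × output overshoot = 30 dB → input = -15 + 30 = 15 dBu.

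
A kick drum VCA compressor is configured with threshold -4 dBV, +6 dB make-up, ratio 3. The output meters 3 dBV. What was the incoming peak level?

Stripping the +6 dB make-up gives -3 dBV at the gain stage.
That's 1 dB above the -4 dBV threshold.
Undo the ratio: input overshoot = 1 × 3 = 3 dB, giving input = -1 dBV.

-1 dBV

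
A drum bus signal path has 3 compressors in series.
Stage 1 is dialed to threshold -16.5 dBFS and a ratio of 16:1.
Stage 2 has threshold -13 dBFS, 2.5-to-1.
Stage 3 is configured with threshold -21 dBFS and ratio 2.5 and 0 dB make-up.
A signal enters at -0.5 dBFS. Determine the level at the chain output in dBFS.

Stage 1: 16 dB above -16.5 dBFS, reduced 16:1 to 1 dB above → -15.5 dBFS.
Stage 2: -15.5 dBFS is at or below the -13 dBFS threshold — no compression; output -15.5 dBFS.
Stage 3: -15.5 dBFS is 5.5 dB over -21 dBFS; at 2.5:1 that becomes 2.2 dB over, giving -18.8 dBFS.

-18.8 dBFS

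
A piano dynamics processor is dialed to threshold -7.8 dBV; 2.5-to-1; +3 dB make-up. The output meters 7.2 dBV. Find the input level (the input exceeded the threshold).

Stripping the +3 dB make-up gives 4.2 dBV at the gain stage.
The compressed level sits 4.2 − (-7.8) = 12 dB over threshold.
Before 2.5:1 compression the overshoot was 12 × 2.5 = 30 dB, so input = -7.8 + 30 = 22.2 dBV.

22.2 dBV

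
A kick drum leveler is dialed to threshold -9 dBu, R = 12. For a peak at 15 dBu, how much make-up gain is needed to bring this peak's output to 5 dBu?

Without make-up, output = threshold + overshoot/12 = -9 + 2 = -7 dBu.
Gap to target: 12 dB.

12 dB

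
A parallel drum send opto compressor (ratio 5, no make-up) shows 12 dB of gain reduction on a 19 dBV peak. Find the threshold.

Input is 15 dB above T (since output overshoot × R = input overshoot: (7 − T)·5 = 19 − T gives T = 4 dBV).
Check: 4 + (19 − 4)/5 = 4 + 3 = 7 dBV. ✓

4 dBV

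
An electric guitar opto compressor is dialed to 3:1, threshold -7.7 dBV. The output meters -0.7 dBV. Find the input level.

Post-compression overshoot = -0.7 − (-7.7) = 7 dB.
Input overshoot = R × output overshoot = 21 dB → input = -7.7 + 21 = 13.3 dBV.

13.3 dBV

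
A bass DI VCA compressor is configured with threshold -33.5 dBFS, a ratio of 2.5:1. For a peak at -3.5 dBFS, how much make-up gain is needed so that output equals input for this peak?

The peak compresses to -33.5 + 30/2.5 = -21.5 dBFS.
To reach -3.5 dBFS requires -3.5 − (-21.5) = 18 dB of make-up.

18 dB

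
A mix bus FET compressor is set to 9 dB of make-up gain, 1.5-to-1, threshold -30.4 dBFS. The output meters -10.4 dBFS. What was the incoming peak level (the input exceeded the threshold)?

-13.9 dBFS

Before make-up, the level was -10.4 − 9 = -19.4 dBFS.
The compressed level sits -19.4 − (-30.4) = 11 dB over threshold.
Undo the ratio: input overshoot = 11 × 1.5 = 16.5 dB, giving input = -13.9 dBFS.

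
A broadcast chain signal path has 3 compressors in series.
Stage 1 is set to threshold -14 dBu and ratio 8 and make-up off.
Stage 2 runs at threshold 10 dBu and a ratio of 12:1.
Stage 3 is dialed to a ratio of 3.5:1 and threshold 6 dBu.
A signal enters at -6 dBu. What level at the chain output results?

-13 dBu

Stage 1: 8 dB above -14 dBu, reduced 8:1 to 1 dB above → -13 dBu.
Stage 2: below threshold (-13 ≤ 10); passes unchanged; output -13 dBu.
Stage 3: -13 dBu ≤ 6 dBu, so stage 3 doesn't engage; output -13 dBu.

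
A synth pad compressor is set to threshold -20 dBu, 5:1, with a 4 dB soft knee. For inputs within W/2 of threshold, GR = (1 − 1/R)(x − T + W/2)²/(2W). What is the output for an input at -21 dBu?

-21.1 dBu

x − T + W/2 = -21 − (-20) + 2 = 1.
GR = (1 − 1/5) × 1² / 8 = 0.8 × 1 / 8 = 0.1 dB.
Output = -21 − 0.1 = -21.1 dBu.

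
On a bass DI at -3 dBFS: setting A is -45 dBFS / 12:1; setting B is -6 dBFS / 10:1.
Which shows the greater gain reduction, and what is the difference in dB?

A: 42 dB over, compressed to 3.5 dB over, so 38.5 dB of GR.
B: 3 dB over, compressed to 0.3 dB over, so 2.7 dB of GR.
A reduces 35.8 dB more.

A, by 35.8 dB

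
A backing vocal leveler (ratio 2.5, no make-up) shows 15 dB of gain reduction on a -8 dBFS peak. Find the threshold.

-33 dBFS

Gain reduction = -8 − (-23) = 15 dB; output overshoot = GR / (R − 1) = 15 / 1.5 = 10 dB.
Threshold = output − output overshoot = -23 − 10 = -33 dBFS.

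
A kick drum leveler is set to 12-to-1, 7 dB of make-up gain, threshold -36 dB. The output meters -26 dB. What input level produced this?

0 dB

Before make-up, the level was -26 − 7 = -33 dB.
Post-compression overshoot = -33 − (-36) = 3 dB.
Before 12:1 compression the overshoot was 3 × 12 = 36 dB, so input = -36 + 36 = 0 dB.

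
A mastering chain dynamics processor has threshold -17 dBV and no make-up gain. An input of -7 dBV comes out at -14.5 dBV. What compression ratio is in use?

4:1

Input overshoot = -7 − (-17) = 10 dB; output overshoot = -14.5 − (-17) = 2.5 dB.
Ratio = 10 / 2.5 = 4.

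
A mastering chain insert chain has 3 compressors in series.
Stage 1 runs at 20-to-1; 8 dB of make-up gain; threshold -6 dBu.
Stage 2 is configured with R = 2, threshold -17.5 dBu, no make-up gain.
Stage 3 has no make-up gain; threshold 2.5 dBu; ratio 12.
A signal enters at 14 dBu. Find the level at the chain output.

Stage 1: 20 dB above -6 dBu, reduced 20:1 to 1 dB above → -5 dBu; +8 dB make-up → 3 dBu.
Stage 2: overshoot 20.5 dB → 20.5/2 = 10.25 dB → -7.25 dBu.
Stage 3: -7.25 dBu is at or below the 2.5 dBu threshold — no compression; output -7.25 dBu.

-7.25 dBu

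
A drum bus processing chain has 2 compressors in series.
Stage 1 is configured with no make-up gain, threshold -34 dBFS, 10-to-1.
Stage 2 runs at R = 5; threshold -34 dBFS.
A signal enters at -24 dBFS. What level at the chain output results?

-33.8 dBFS

Stage 1: 10 dB above -34 dBFS, reduced 10:1 to 1 dB above → -33 dBFS.
Stage 2: -33 dBFS is 1 dB over -34 dBFS; at 5:1 that becomes 0.2 dB over, giving -33.8 dBFS.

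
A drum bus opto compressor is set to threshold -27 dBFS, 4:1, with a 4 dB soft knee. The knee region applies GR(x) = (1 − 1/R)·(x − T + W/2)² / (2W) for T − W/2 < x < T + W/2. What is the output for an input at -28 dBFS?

-28.09375 dBFS

x − T + W/2 = -28 − (-27) + 2 = 1.
GR = (1 − 1/4) × 1² / 8 = 0.75 × 1 / 8 = 0.09375 dB.
Output = -28 − 0.09375 = -28.09375 dBFS.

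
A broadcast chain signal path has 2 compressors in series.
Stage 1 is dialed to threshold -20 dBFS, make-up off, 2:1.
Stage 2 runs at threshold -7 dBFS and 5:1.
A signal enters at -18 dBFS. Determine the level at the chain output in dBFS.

-19 dBFS

Stage 1: overshoot 2 dB → 2/2 = 1 dB → -19 dBFS.
Stage 2: below threshold (-19 ≤ -7); passes unchanged; output -19 dBFS.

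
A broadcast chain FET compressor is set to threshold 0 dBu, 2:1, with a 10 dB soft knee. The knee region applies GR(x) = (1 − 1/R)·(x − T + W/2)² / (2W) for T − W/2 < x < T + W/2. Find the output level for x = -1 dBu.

-1.4 dBu

x − T + W/2 = -1 − 0 + 5 = 4.
GR = (1 − 1/2) × 4² / 20 = 0.5 × 16 / 20 = 0.4 dB.
Output = -1 − 0.4 = -1.4 dBu.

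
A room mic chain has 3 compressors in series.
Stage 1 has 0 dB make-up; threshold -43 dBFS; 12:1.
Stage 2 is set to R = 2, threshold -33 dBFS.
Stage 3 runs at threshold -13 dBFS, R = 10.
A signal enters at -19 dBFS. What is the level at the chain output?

Stage 1: 24 dB above -43 dBFS, reduced 12:1 to 2 dB above → -41 dBFS.
Stage 2: -41 dBFS is at or below the -33 dBFS threshold — no compression; output -41 dBFS.
Stage 3: -41 dBFS is at or below the -13 dBFS threshold — no compression; output -41 dBFS.

-41 dBFS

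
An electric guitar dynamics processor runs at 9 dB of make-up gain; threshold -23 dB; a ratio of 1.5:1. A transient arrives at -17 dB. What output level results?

-10 dB

-17 dB sits 6 dB over threshold.
1.5:1 compression reduces that to 6/1.5 = 4 dB over.
So the level is -23 + 4 = -19 dB; make-up adds 9 dB, giving -10 dB.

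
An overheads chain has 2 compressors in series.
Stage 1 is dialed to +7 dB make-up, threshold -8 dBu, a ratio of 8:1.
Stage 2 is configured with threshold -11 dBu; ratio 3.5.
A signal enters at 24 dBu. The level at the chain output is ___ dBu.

Stage 1: 24 dBu is 32 dB over -8 dBu; at 8:1 that becomes 4 dB over, giving -4 dBu; +7 dB make-up → 3 dBu.
Stage 2: overshoot 14 dB → 14/3.5 = 4 dB → -7 dBu.

-7 dBu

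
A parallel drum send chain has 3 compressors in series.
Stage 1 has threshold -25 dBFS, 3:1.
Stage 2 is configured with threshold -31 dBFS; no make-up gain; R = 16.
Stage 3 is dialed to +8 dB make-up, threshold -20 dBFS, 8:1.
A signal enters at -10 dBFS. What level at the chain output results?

-22.3125 dBFS

Stage 1: -10 dBFS is 15 dB over -25 dBFS; at 3:1 that becomes 5 dB over, giving -20 dBFS.
Stage 2: 11 dB above -31 dBFS, reduced 16:1 to 0.6875 dB above → -30.3125 dBFS.
Stage 3: -30.3125 dBFS ≤ -20 dBFS, so stage 3 doesn't engage; make-up brings it to -22.3125 dBFS.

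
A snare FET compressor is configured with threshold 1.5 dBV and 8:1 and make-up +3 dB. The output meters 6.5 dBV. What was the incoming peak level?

Stripping the +3 dB make-up gives 3.5 dBV at the gain stage.
The compressed level sits 3.5 − 1.5 = 2 dB over threshold.
Before 8:1 compression the overshoot was 2 × 8 = 16 dB, so input = 1.5 + 16 = 17.5 dBV.

17.5 dBV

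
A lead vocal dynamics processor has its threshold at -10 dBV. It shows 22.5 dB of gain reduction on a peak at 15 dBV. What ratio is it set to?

10:1

Input overshoot = 15 − (-10) = 25 dB.
Output overshoot = 25 − 22.5 = 2.5 dB.
Ratio = input overshoot / output overshoot = 25 / 2.5 = 10.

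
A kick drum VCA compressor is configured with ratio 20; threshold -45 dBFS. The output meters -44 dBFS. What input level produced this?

-25 dBFS

Post-compression overshoot = -44 − (-45) = 1 dB.
Input overshoot = R × output overshoot = 20 dB → input = -45 + 20 = -25 dBFS.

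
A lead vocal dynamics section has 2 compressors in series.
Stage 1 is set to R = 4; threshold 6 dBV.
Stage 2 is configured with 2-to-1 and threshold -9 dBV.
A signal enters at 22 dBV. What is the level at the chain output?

Stage 1: 16 dB above 6 dBV, reduced 4:1 to 4 dB above → 10 dBV.
Stage 2: 10 dBV is 19 dB over -9 dBV; at 2:1 that becomes 9.5 dB over, giving 0.5 dBV.

0.5 dBV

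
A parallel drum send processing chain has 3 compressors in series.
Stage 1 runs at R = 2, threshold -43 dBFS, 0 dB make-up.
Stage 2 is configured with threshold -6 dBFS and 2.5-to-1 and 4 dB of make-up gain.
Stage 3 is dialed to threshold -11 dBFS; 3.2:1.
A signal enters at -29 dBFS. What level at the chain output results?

-32 dBFS

Stage 1: 14 dB above -43 dBFS, reduced 2:1 to 7 dB above → -36 dBFS.
Stage 2: -36 dBFS ≤ -6 dBFS, so stage 2 doesn't engage; make-up brings it to -32 dBFS.
Stage 3: -32 dBFS ≤ -11 dBFS, so stage 3 doesn't engage; output -32 dBFS.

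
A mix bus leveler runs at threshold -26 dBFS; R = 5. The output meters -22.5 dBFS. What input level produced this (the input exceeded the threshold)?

-8.5 dBFS

Post-compression overshoot = -22.5 − (-26) = 3.5 dB.
Before 5:1 compression the overshoot was 3.5 × 5 = 17.5 dB, so input = -26 + 17.5 = -8.5 dBFS.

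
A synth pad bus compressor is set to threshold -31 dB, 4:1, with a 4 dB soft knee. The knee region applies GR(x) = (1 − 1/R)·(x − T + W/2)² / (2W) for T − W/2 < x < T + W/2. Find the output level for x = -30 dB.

-30.84375 dB

x − T + W/2 = -30 − (-31) + 2 = 3.
GR = (1 − 1/4) × 3² / 8 = 0.75 × 9 / 8 = 0.84375 dB.
Output = -30 − 0.84375 = -30.84375 dB.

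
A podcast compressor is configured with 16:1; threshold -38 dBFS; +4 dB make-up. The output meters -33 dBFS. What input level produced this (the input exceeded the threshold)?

-22 dBFS

Stripping the +4 dB make-up gives -37 dBFS at the gain stage.
Post-compression overshoot = -37 − (-38) = 1 dB.
Before 16:1 compression the overshoot was 1 × 16 = 16 dB, so input = -38 + 16 = -22 dBFS.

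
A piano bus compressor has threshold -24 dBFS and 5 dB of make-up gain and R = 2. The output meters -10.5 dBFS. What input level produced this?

-7 dBFS

Stripping the +5 dB make-up gives -15.5 dBFS at the gain stage.
That's 8.5 dB above the -24 dBFS threshold.
Undo the ratio: input overshoot = 8.5 × 2 = 17 dB, giving input = -7 dBFS.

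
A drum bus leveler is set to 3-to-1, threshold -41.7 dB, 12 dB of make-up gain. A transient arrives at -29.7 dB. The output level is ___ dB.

The input is 12 dB above the -41.7 dB threshold.
3:1 compression reduces that to 12/3 = 4 dB over.
That puts the output at -37.7 dB; make-up adds 12 dB, giving -25.7 dB.

-25.7 dB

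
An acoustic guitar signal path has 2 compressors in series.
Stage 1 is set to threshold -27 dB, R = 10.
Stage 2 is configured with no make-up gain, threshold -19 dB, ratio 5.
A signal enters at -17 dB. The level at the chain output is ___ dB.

-26 dB

Stage 1: overshoot 10 dB → 10/10 = 1 dB → -26 dB.
Stage 2: -26 dB is at or below the -19 dB threshold — no compression; output -26 dB.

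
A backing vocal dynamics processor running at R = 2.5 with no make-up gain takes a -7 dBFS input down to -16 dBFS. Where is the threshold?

-22 dBFS

Input is 15 dB above T (since output overshoot × R = input overshoot: (-16 − T)·2.5 = -7 − T gives T = -22 dBFS).
Check: -22 + (-7 − (-22))/2.5 = -22 + 6 = -16 dBFS. ✓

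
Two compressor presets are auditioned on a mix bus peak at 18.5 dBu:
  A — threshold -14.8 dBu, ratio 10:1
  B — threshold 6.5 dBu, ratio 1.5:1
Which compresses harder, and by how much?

A: 33.3 dB over, compressed to 3.33 dB over, so 29.97 dB of GR.
B: 12 dB over, compressed to 8 dB over, so 4 dB of GR.
Difference: 25.97 dB in favour of A.

A, by 25.97 dB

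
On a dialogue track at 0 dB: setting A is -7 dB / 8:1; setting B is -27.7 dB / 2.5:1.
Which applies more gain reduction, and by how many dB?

B, by 10.495 dB

A: GR = 7 − 7/8 = 6.125 dB.
B: GR = 27.7 − 27.7/2.5 = 16.62 dB.
B applies 10.495 dB more gain reduction.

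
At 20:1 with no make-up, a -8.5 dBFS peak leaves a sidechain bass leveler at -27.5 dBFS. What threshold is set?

-28.5 dBFS

Input is 20 dB above T (since output overshoot × R = input overshoot: (-27.5 − T)·20 = -8.5 − T gives T = -28.5 dBFS).
Check: -28.5 + (-8.5 − (-28.5))/20 = -28.5 + 1 = -27.5 dBFS. ✓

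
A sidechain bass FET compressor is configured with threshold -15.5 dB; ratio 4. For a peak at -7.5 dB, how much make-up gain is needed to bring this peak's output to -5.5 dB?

8 dB

Overshoot 8 dB → 8/4 = 2 dB after compression, so the compressed level is -15.5 + 2 = -13.5 dB.
Make-up = target − compressed = -5.5 − (-13.5) = 8 dB.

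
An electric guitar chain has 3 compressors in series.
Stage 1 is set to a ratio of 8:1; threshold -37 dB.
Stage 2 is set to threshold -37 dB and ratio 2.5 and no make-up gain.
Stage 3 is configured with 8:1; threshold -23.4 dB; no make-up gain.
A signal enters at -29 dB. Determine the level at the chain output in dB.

-36.6 dB

Stage 1: 8 dB above -37 dB, reduced 8:1 to 1 dB above → -36 dB.
Stage 2: overshoot 1 dB → 1/2.5 = 0.4 dB → -36.6 dB.
Stage 3: -36.6 dB ≤ -23.4 dB, so stage 3 doesn't engage; output -36.6 dB.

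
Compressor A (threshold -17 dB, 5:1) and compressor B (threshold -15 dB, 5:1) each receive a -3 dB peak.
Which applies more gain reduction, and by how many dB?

A, by 1.6 dB

A: GR = 14 − 14/5 = 11.2 dB.
B: GR = 12 − 12/5 = 9.6 dB.
Difference: 1.6 dB in favour of A.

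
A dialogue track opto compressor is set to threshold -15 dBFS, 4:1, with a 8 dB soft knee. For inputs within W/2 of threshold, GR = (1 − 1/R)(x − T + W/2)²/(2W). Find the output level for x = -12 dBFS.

-14.296875 dBFS

x − T + W/2 = -12 − (-15) + 4 = 7.
GR = (1 − 1/4) × 7² / 16 = 0.75 × 49 / 16 = 2.296875 dB.
Output = -12 − 2.296875 = -14.296875 dBFS.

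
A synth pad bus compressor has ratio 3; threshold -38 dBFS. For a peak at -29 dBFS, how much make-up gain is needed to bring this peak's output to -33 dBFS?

2 dB

Without make-up, output = threshold + overshoot/3 = -38 + 3 = -35 dBFS.
Gap to target: 2 dB.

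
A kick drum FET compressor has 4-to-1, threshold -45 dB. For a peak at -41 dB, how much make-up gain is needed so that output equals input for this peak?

Without make-up, output = threshold + overshoot/4 = -45 + 1 = -44 dB.
Gap to target: 3 dB.

3 dB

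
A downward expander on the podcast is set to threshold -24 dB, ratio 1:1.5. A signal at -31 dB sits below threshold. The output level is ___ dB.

The input is 7 dB below the -24 dB threshold.
A 1:1.5 expander multiplies undershoot by 1.5: 7 × 1.5 = 10.5 dB below threshold.
Output = -24 − 10.5 = -34.5 dB.

-34.5 dB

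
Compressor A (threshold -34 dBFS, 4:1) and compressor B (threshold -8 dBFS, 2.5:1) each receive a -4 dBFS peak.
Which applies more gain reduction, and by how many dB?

A, by 20.1 dB

A: overshoot 30 dB → output overshoot 7.5 dB → GR 22.5 dB.
B: overshoot 4 dB → output overshoot 1.6 dB → GR 2.4 dB.
A applies 20.1 dB more gain reduction.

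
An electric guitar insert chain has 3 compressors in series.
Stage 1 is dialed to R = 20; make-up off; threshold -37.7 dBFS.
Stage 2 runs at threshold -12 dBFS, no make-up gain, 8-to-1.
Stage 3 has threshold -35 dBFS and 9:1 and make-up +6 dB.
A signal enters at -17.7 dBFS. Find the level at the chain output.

Stage 1: -17.7 dBFS is 20 dB over -37.7 dBFS; at 20:1 that becomes 1 dB over, giving -36.7 dBFS.
Stage 2: below threshold (-36.7 ≤ -12); passes unchanged; output -36.7 dBFS.
Stage 3: -36.7 dBFS ≤ -35 dBFS, so stage 3 doesn't engage; make-up brings it to -30.7 dBFS.

-30.7 dBFS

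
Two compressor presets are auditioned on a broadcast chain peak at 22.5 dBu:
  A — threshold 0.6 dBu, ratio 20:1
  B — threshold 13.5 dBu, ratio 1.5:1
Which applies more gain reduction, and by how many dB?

A, by 17.805 dB

A: overshoot 21.9 dB → output overshoot 1.095 dB → GR 20.805 dB.
B: overshoot 9 dB → output overshoot 6 dB → GR 3 dB.
Difference: 17.805 dB in favour of A.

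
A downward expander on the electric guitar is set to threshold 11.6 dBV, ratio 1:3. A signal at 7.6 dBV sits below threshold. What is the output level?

-0.4 dBV

The input is 4 dB below the 11.6 dBV threshold.
A 1:3 expander multiplies undershoot by 3: 4 × 3 = 12 dB below threshold.
Output = 11.6 − 12 = -0.4 dBV.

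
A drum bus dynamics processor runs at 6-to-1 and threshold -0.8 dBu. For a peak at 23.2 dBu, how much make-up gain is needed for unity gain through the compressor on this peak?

20 dB

The peak compresses to -0.8 + 24/6 = 3.2 dBu.
To reach 23.2 dBu requires 23.2 − 3.2 = 20 dB of make-up.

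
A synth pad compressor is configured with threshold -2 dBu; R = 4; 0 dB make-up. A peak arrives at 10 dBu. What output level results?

10 dBu sits 12 dB over threshold.
At 4:1 the overshoot is divided by 4, leaving 3 dB above threshold.
That puts the output at 1 dBu.

1 dBu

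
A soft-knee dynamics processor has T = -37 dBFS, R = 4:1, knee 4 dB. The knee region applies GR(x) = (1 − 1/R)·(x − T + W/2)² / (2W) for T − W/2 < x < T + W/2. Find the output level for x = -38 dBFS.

x − T + W/2 = -38 − (-37) + 2 = 1.
GR = (1 − 1/4) × 1² / 8 = 0.75 × 1 / 8 = 0.09375 dB.
Output = -38 − 0.09375 = -38.09375 dBFS.

-38.09375 dBFS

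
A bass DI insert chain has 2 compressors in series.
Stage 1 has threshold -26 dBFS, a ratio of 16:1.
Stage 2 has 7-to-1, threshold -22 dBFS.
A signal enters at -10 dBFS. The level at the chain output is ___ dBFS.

Stage 1: overshoot 16 dB → 16/16 = 1 dB → -25 dBFS.
Stage 2: below threshold (-25 ≤ -22); passes unchanged; output -25 dBFS.

-25 dBFS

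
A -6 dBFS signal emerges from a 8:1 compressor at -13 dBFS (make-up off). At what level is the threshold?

-14 dBFS

Let T be the threshold. Output overshoot = (input overshoot)/R, so -13 − T = (-6 − T)/8.
8·(-13 − T) = -6 − T → 7·T = -104 − (-6) = -98.
T = -98/7 = -14 dBFS.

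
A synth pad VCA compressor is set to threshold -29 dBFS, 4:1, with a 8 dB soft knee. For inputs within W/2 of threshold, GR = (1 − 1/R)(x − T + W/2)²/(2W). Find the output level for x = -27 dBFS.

x − T + W/2 = -27 − (-29) + 4 = 6.
GR = (1 − 1/4) × 6² / 16 = 0.75 × 36 / 16 = 1.6875 dB.
Output = -27 − 1.6875 = -28.6875 dBFS.

-28.6875 dBFS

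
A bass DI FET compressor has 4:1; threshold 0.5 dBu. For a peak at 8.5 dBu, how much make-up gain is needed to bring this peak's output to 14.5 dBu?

12 dB

Overshoot 8 dB → 8/4 = 2 dB after compression, so the compressed level is 0.5 + 2 = 2.5 dBu.
Make-up = target − compressed = 14.5 − 2.5 = 12 dB.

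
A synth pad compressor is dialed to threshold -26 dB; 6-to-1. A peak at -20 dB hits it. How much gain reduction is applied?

-20 dB exceeds the threshold by 6 dB.
At 6:1, output sits 6/6 = 1 dB above threshold.
So the signal is attenuated by 6 − 1 = 5 dB.

5 dB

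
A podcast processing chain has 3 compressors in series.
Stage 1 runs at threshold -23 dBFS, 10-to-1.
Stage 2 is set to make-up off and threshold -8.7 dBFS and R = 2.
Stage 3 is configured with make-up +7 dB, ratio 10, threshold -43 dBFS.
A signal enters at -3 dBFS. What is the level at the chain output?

-33.8 dBFS

Stage 1: 20 dB above -23 dBFS, reduced 10:1 to 2 dB above → -21 dBFS.
Stage 2: -21 dBFS ≤ -8.7 dBFS, so stage 2 doesn't engage; output -21 dBFS.
Stage 3: 22 dB above -43 dBFS, reduced 10:1 to 2.2 dB above → -40.8 dBFS; +7 dB make-up → -33.8 dBFS.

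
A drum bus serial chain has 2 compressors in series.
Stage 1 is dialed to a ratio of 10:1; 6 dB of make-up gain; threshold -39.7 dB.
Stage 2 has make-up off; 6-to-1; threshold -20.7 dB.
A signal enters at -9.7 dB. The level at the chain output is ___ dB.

Stage 1: 30 dB above -39.7 dB, reduced 10:1 to 3 dB above → -36.7 dB; +6 dB make-up → -30.7 dB.
Stage 2: -30.7 dB ≤ -20.7 dB, so stage 2 doesn't engage; output -30.7 dB.

-30.7 dB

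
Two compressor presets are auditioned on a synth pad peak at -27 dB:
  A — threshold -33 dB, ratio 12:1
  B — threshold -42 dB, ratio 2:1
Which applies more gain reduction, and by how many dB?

B, by 2 dB

A: overshoot 6 dB → output overshoot 0.5 dB → GR 5.5 dB.
B: overshoot 15 dB → output overshoot 7.5 dB → GR 7.5 dB.
B reduces 2 dB more.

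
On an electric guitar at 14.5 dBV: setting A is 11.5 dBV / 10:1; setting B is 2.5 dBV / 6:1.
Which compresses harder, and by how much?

A: 3 dB over, compressed to 0.3 dB over, so 2.7 dB of GR.
B: 12 dB over, compressed to 2 dB over, so 10 dB of GR.
B applies 7.3 dB more gain reduction.

B, by 7.3 dB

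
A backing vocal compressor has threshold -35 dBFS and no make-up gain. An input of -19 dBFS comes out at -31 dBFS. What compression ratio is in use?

4:1

Input overshoot = -19 − (-35) = 16 dB; output overshoot = -31 − (-35) = 4 dB.
Ratio = 16 / 4 = 4.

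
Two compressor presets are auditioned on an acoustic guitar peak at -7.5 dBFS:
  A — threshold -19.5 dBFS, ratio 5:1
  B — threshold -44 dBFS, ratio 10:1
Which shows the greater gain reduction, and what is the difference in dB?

A: GR = 12 − 12/5 = 9.6 dB.
B: GR = 36.5 − 36.5/10 = 32.85 dB.
B applies 23.25 dB more gain reduction.

B, by 23.25 dB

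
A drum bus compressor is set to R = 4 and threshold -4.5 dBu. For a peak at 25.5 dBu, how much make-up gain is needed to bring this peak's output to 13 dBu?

Overshoot 30 dB → 30/4 = 7.5 dB after compression, so the compressed level is -4.5 + 7.5 = 3 dBu.
Make-up = target − compressed = 13 − 3 = 10 dB.

10 dB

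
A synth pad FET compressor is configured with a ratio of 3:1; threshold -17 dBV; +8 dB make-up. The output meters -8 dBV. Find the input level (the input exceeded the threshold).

-14 dBV

Stripping the +8 dB make-up gives -16 dBV at the gain stage.
Post-compression overshoot = -16 − (-17) = 1 dB.
Before 3:1 compression the overshoot was 1 × 3 = 3 dB, so input = -17 + 3 = -14 dBV.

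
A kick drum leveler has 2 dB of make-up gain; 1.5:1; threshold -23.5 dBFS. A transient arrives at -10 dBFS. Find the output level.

-12.5 dBFS

-10 dBFS sits 13.5 dB over threshold.
At 1.5:1 the overshoot is divided by 1.5, leaving 9 dB above threshold.
Output = -23.5 + 9 = -14.5 dBFS; make-up adds 2 dB, giving -12.5 dBFS.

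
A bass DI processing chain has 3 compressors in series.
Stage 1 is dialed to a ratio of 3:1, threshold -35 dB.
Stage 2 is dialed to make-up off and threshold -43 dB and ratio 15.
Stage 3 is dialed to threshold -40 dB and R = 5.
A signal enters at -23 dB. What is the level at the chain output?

-42.2 dB

Stage 1: -23 dB is 12 dB over -35 dB; at 3:1 that becomes 4 dB over, giving -31 dB.
Stage 2: -31 dB is 12 dB over -43 dB; at 15:1 that becomes 0.8 dB over, giving -42.2 dB.
Stage 3: -42.2 dB is at or below the -40 dB threshold — no compression; output -42.2 dB.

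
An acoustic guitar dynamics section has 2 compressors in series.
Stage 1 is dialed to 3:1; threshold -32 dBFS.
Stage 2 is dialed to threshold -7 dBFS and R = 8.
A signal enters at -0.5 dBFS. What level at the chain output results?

-21.5 dBFS

Stage 1: overshoot 31.5 dB → 31.5/3 = 10.5 dB → -21.5 dBFS.
Stage 2: -21.5 dBFS ≤ -7 dBFS, so stage 2 doesn't engage; output -21.5 dBFS.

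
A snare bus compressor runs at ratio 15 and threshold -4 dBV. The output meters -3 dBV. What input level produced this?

That's 1 dB above the -4 dBV threshold.
Before 15:1 compression the overshoot was 1 × 15 = 15 dB, so input = -4 + 15 = 11 dBV.

11 dBV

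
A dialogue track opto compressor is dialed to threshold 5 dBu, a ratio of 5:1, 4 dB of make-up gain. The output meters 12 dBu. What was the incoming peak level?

Remove make-up: 12 − 4 = 8 dBu.
The compressed level sits 8 − 5 = 3 dB over threshold.
Before 5:1 compression the overshoot was 3 × 5 = 15 dB, so input = 5 + 15 = 20 dBu.

20 dBu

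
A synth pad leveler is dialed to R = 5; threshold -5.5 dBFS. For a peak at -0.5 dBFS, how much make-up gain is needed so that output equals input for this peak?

4 dB

Overshoot 5 dB → 5/5 = 1 dB after compression, so the compressed level is -5.5 + 1 = -4.5 dBFS.
Make-up = target − compressed = -0.5 − (-4.5) = 4 dB.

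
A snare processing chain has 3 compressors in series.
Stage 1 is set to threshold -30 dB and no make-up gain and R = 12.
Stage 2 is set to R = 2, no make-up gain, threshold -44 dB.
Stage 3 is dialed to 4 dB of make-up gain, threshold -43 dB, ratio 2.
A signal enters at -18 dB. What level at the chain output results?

Stage 1: -18 dB is 12 dB over -30 dB; at 12:1 that becomes 1 dB over, giving -29 dB.
Stage 2: overshoot 15 dB → 15/2 = 7.5 dB → -36.5 dB.
Stage 3: 6.5 dB above -43 dB, reduced 2:1 to 3.25 dB above → -39.75 dB; +4 dB make-up → -35.75 dB.

-35.75 dB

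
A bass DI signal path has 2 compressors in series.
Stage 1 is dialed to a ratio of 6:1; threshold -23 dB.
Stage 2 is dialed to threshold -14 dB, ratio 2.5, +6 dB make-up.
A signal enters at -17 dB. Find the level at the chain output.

-16 dB

Stage 1: -17 dB is 6 dB over -23 dB; at 6:1 that becomes 1 dB over, giving -22 dB.
Stage 2: -22 dB ≤ -14 dB, so stage 2 doesn't engage; make-up brings it to -16 dB.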